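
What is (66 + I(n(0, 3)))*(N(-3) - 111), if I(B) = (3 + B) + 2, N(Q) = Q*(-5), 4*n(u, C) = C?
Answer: -6888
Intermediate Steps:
n(u, C) = C/4
N(Q) = -5*Q
I(B) = 5 + B
(66 + I(n(0, 3)))*(N(-3) - 111) = (66 + (5 + (¼)*3))*(-5*(-3) - 111) = (66 + (5 + ¾))*(15 - 111) = (66 + 23/4)*(-96) = (287/4)*(-96) = -6888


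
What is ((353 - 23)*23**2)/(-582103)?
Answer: -174570/582103 ≈ -0.29990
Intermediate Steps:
((353 - 23)*23**2)/(-582103) = (330*529)*(-1/582103) = 174570*(-1/582103) = -174570/582103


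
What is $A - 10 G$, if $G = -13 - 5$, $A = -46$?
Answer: $134$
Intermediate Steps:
$G = -18$
$A - 10 G = -46 - -180 = -46 + 180 = 134$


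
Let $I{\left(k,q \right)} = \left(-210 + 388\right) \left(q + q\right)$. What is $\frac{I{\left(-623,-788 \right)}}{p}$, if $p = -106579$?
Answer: $\frac{280528}{106579} \approx 2.6321$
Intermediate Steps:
$I{\left(k,q \right)} = 356 q$ ($I{\left(k,q \right)} = 178 \cdot 2 q = 356 q$)
$\frac{I{\left(-623,-788 \right)}}{p} = \frac{356 \left(-788\right)}{-106579} = \left(-280528\right) \left(- \frac{1}{106579}\right) = \frac{280528}{106579}$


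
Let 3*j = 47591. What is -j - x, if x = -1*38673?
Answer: 68428/3 ≈ 22809.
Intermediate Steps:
x = -38673
j = 47591/3 (j = (1/3)*47591 = 47591/3 ≈ 15864.)
-j - x = -1*47591/3 - 1*(-38673) = -47591/3 + 38673 = 68428/3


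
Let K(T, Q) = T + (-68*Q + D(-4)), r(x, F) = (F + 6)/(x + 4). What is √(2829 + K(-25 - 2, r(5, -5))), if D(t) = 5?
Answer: √25195/3 ≈ 52.910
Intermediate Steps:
r(x, F) = (6 + F)/(4 + x)
K(T, Q) = 5 + T - 68*Q (K(T, Q) = T + (-68*Q + 5) = T + (5 - 68*Q) = 5 + T - 68*Q)
√(2829 + K(-25 - 2, r(5, -5))) = √(2829 + (5 + (-25 - 2) - 68*(6 - 5)/(4 + 5))) = √(2829 + (5 - 27 - 68/9)) = √(2829 - 266/9) = √(25195/9) = √25195/3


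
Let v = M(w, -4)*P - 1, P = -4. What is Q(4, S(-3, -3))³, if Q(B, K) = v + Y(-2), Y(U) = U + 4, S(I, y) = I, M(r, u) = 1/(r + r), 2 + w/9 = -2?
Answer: 6859/5832 ≈ 1.1761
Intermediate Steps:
w = -36 (w = -18 + 9*(-2) = -18 - 18 = -36)
M(r, u) = 1/(2*r)
v = -17/18 (v = ((½)/(-36))*(-4) - 1 = ((½)*(-1/36))*(-4) - 1 = -1/72*(-4) - 1 = 1/18 - 1 = -17/18 ≈ -0.94444)
Y(U) = 4 + U
Q(B, K) = 19/18 (Q(B, K) = -17/18 + (4 - 2) = -17/18 + 2 = 19/18)
Q(4, S(-3, -3))³ = (19/18)³ = 6859/5832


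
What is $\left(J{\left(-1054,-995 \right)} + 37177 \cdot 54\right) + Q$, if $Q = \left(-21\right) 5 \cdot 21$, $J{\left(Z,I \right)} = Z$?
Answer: $2004299$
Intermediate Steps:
$Q = -2205$ ($Q = \left(-105\right) 21 = -2205$)
$\left(J{\left(-1054,-995 \right)} + 37177 \cdot 54\right) + Q = \left(-1054 + 37177 \cdot 54\right) - 2205 = \left(-1054 + 2007558\right) - 2205 = 2006504 - 2205 = 2004299$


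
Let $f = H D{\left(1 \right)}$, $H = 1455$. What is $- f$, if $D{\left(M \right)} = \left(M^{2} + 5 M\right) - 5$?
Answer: $-1455$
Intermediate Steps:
$D{\left(M \right)} = -5 + M^{2} + 5 M$
$f = 1455$ ($f = 1455 \left(-5 + 1^{2} + 5 \cdot 1\right) = 1455 \left(-5 + 1 + 5\right) = 1455 \cdot 1 = 1455$)
$- f = \left(-1\right) 1455 = -1455$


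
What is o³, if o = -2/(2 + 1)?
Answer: -8/27 ≈ -0.29630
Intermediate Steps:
o = -⅔ (o = -2/3 = -2*⅓ = -⅔ ≈ -0.66667)
o³ = (-⅔)³ = -8/27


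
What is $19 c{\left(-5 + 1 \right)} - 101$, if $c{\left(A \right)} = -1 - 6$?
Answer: $-234$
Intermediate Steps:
$c{\left(A \right)} = -7$
$19 c{\left(-5 + 1 \right)} - 101 = 19 \left(-7\right) - 101 = -133 - 101 = -234$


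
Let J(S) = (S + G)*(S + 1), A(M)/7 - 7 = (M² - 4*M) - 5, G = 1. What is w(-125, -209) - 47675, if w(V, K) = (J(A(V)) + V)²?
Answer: 162413409561896352950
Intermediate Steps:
A(M) = 14 - 28*M + 7*M² (A(M) = 49 + 7*((M² - 4*M) - 5) = 49 + 7*(-5 + M² - 4*M) = 49 + (-35 - 28*M + 7*M²) = 14 - 28*M + 7*M²)
J(S) = (1 + S)² (J(S) = (S + 1)*(S + 1) = (1 + S)*(1 + S) = (1 + S)²)
w(V, K) = (29 + (14 - 28*V + 7*V²)² - 55*V + 14*V²)² (w(V, K) = ((1 + (14 - 28*V + 7*V²)² + 2*(14 - 28*V + 7*V²)) + V)² = ((1 + (14 - 28*V + 7*V²)² + (28 - 56*V + 14*V²)) + V)² = ((29 + (14 - 28*V + 7*V²)² - 56*V + 14*V²) + V)² = (29 + (14 - 28*V + 7*V²)² - 55*V + 14*V²)²)
w(-125, -209) - 47675 = (29 - 55*(-125) + 14*(-125)² + 49*(2 + (-125)² - 4*(-125))²)² - 47675 = (29 + 6875 + 14*15625 + 49*(2 + 15625 + 500)²)² - 47675 = (29 + 6875 + 218750 + 49*16127²)² - 47675 = (29 + 6875 + 218750 + 49*260080129)² - 47675 = (29 + 6875 + 218750 + 12743926321)² - 47675 = 12744151975² - 47675 = 162413409561896400625 - 47675 = 162413409561896352950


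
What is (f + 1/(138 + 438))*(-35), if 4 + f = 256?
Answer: -5080355/576 ≈ -8820.1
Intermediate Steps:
f = 252 (f = -4 + 256 = 252)
(f + 1/(138 + 438))*(-35) = (252 + 1/(138 + 438))*(-35) = (252 + 1/576)*(-35) = (145153/576)*(-35) = -5080355/576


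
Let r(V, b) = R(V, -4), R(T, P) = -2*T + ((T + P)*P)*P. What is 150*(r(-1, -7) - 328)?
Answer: -60900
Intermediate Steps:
R(T, P) = -2*T + P²*(P + T) (R(T, P) = -2*T + ((P + T)*P)*P = -2*T + (P*(P + T))*P = -2*T + P²*(P + T))
r(V, b) = -64 + 14*V (r(V, b) = (-4)³ - 2*V + V*(-4)² = -64 - 2*V + V*16 = -64 - 2*V + 16*V = -64 + 14*V)
150*(r(-1, -7) - 328) = 150*((-64 + 14*(-1)) - 328) = 150*((-64 - 14) - 328) = 150*(-78 - 328) = 150*(-406) = -60900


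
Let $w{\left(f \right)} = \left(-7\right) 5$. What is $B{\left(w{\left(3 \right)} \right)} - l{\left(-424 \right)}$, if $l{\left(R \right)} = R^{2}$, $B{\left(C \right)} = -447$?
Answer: $-180223$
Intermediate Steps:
$w{\left(f \right)} = -35$
$B{\left(w{\left(3 \right)} \right)} - l{\left(-424 \right)} = -447 - \left(-424\right)^{2} = -447 - 179776 = -180223$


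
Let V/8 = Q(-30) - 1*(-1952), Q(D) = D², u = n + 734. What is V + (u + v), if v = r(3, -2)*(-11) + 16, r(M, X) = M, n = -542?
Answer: 22991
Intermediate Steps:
u = 192 (u = -542 + 734 = 192)
v = -17 (v = 3*(-11) + 16 = -33 + 16 = -17)
V = 22816 (V = 8*((-30)² - 1*(-1952)) = 8*(900 + 1952) = 8*2852 = 22816)
V + (u + v) = 22816 + (192 - 17) = 22816 + 175 = 22991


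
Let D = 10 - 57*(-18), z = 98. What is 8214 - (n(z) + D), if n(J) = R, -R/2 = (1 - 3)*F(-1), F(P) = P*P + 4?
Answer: 7158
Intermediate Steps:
F(P) = 4 + P² (F(P) = P² + 4 = 4 + P²)
D = 1036 (D = 10 + 1026 = 1036)
R = 20 (R = -2*(1 - 3)*(4 + (-1)²) = -(-4)*(4 + 1) = -(-4)*5 = -2*(-10) = 20)
n(J) = 20
8214 - (n(z) + D) = 8214 - (20 + 1036) = 8214 - 1*1056 = 8214 - 1056 = 7158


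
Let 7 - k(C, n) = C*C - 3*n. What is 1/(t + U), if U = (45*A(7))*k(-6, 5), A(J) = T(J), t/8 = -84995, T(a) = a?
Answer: -1/684370 ≈ -1.4612e-6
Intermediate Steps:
t = -679960 (t = 8*(-84995) = -679960)
k(C, n) = 7 - C² + 3*n (k(C, n) = 7 - (C*C - 3*n) = 7 - (C² - 3*n) = 7 + (-C² + 3*n) = 7 - C² + 3*n)
A(J) = J
U = -4410 (U = (45*7)*(7 - 1*(-6)² + 3*5) = 315*(7 - 1*36 + 15) = 315*(7 - 36 + 15) = 315*(-14) = -4410)
1/(t + U) = 1/(-679960 - 4410) = 1/(-684370) = -1/684370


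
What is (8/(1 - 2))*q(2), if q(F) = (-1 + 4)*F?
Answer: -48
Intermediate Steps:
q(F) = 3*F
(8/(1 - 2))*q(2) = (8/(1 - 2))*(3*2) = (8/(-1))*6 = (8*(-1))*6 = -8*6 = -48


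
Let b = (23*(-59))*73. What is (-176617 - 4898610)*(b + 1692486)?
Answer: -8086993582475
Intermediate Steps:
b = -99061 (b = -1357*73 = -99061)
(-176617 - 4898610)*(b + 1692486) = (-176617 - 4898610)*(-99061 + 1692486) = -5075227*1593425 = -8086993582475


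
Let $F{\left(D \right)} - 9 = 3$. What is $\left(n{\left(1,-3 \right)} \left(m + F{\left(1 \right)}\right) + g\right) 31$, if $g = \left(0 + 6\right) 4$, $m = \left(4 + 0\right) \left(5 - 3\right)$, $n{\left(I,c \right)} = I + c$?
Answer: $-496$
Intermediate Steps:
$F{\left(D \right)} = 12$ ($F{\left(D \right)} = 9 + 3 = 12$)
$m = 8$ ($m = 4 \cdot 2 = 8$)
$g = 24$ ($g = 6 \cdot 4 = 24$)
$\left(n{\left(1,-3 \right)} \left(m + F{\left(1 \right)}\right) + g\right) 31 = \left(\left(1 - 3\right) \left(8 + 12\right) + 24\right) 31 = \left(\left(-2\right) 20 + 24\right) 31 = \left(-40 + 24\right) 31 = \left(-16\right) 31 = -496$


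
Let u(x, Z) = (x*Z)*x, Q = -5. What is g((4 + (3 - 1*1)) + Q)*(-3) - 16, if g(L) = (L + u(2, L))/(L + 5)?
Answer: -37/2 ≈ -18.500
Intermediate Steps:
u(x, Z) = Z*x**2 (u(x, Z) = (Z*x)*x = Z*x**2)
g(L) = 5*L/(5 + L) (g(L) = (L + L*2**2)/(L + 5) = (L + L*4)/(5 + L) = (L + 4*L)/(5 + L) = (5*L)/(5 + L) = 5*L/(5 + L))
g((4 + (3 - 1*1)) + Q)*(-3) - 16 = (5*((4 + (3 - 1*1)) - 5)/(5 + ((4 + (3 - 1*1)) - 5)))*(-3) - 16 = (5*((4 + (3 - 1)) - 5)/(5 + ((4 + (3 - 1)) - 5)))*(-3) - 16 = (5*((4 + 2) - 5)/(5 + ((4 + 2) - 5)))*(-3) - 16 = (5*(6 - 5)/(5 + (6 - 5)))*(-3) - 16 = (5*1/(5 + 1))*(-3) - 16 = (5*1/6)*(-3) - 16 = (5*1*(1/6))*(-3) - 16 = (5/6)*(-3) - 16 = -5/2 - 16 = -37/2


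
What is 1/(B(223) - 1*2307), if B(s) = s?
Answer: -1/2084 ≈ -0.00047985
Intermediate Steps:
1/(B(223) - 1*2307) = 1/(223 - 1*2307) = 1/(223 - 2307) = 1/(-2084) = -1/2084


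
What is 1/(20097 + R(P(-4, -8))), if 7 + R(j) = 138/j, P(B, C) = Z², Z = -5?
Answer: 25/502388 ≈ 4.9762e-5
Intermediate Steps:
P(B, C) = 25 (P(B, C) = (-5)² = 25)
R(j) = -7 + 138/j
1/(20097 + R(P(-4, -8))) = 1/(20097 + (-7 + 138/25)) = 1/(20097 - 37/25) = 1/(502388/25) = 25/502388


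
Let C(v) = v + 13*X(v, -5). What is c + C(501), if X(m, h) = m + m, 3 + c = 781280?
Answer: 794804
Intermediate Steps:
c = 781277 (c = -3 + 781280 = 781277)
X(m, h) = 2*m
C(v) = 27*v (C(v) = v + 13*(2*v) = v + 26*v = 27*v)
c + C(501) = 781277 + 27*501 = 781277 + 13527 = 794804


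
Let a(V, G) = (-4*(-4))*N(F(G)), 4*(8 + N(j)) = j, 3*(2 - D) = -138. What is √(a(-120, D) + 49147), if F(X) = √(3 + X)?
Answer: √(49019 + 4*√51) ≈ 221.47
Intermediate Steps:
D = 48 (D = 2 - ⅓*(-138) = 2 + 46 = 48)
N(j) = -8 + j/4
a(V, G) = -128 + 4*√(3 + G) (a(V, G) = (-4*(-4))*(-8 + √(3 + G)/4) = 16*(-8 + √(3 + G)/4) = -128 + 4*√(3 + G))
√(a(-120, D) + 49147) = √((-128 + 4*√(3 + 48)) + 49147) = √((-128 + 4*√51) + 49147) = √(49019 + 4*√51)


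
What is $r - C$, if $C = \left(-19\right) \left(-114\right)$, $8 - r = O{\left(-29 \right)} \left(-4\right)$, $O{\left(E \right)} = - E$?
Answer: $-2042$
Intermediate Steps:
$r = 124$ ($r = 8 - \left(-1\right) \left(-29\right) \left(-4\right) = 8 - 29 \left(-4\right) = 8 - -116 = 8 + 116 = 124$)
$C = 2166$
$r - C = 124 - 2166 = -2042$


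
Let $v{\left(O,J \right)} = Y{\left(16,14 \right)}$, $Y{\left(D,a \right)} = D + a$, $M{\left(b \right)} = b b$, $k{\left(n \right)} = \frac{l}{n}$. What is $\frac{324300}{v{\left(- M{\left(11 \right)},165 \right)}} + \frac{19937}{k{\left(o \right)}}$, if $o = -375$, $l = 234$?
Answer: $- \frac{1648945}{78} \approx -21140.0$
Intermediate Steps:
$k{\left(n \right)} = \frac{234}{n}$
$M{\left(b \right)} = b^{2}$
$v{\left(O,J \right)} = 30$ ($v{\left(O,J \right)} = 16 + 14 = 30$)
$\frac{324300}{v{\left(- M{\left(11 \right)},165 \right)}} + \frac{19937}{k{\left(o \right)}} = \frac{324300}{30} + \frac{19937}{234 \frac{1}{-375}} = 324300 \cdot \frac{1}{30} + \frac{19937}{234 \left(- \frac{1}{375}\right)} = 10810 + \frac{19937}{- \frac{78}{125}} = 10810 + 19937 \left(- \frac{125}{78}\right) = 10810 - \frac{2492125}{78} = - \frac{1648945}{78}$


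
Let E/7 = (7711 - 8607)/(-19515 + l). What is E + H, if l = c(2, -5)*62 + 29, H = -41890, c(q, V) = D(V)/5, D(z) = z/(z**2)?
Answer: -5102288470/121803 ≈ -41890.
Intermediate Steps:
D(z) = 1/z (D(z) = z/z**2 = 1/z)
c(q, V) = 1/(5*V) (c(q, V) = 1/(V*5) = (1/5)/V = 1/(5*V))
l = 663/25 (l = ((1/5)/(-5))*62 + 29 = ((1/5)*(-1/5))*62 + 29 = -1/25*62 + 29 = -62/25 + 29 = 663/25 ≈ 26.520)
E = 39200/121803 (E = 7*((7711 - 8607)/(-19515 + 663/25)) = 7*(-896/(-487212/25)) = 7*(-896*(-25/487212)) = 7*(5600/121803) = 39200/121803 ≈ 0.32183)
E + H = 39200/121803 - 41890 = -5102288470/121803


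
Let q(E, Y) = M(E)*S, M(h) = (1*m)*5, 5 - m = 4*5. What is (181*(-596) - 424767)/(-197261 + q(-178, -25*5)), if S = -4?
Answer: 532643/196961 ≈ 2.7043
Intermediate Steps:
m = -15 (m = 5 - 4*5 = 5 - 1*20 = 5 - 20 = -15)
M(h) = -75 (M(h) = (1*(-15))*5 = -15*5 = -75)
q(E, Y) = 300 (q(E, Y) = -75*(-4) = 300)
(181*(-596) - 424767)/(-197261 + q(-178, -25*5)) = (181*(-596) - 424767)/(-197261 + 300) = (-107876 - 424767)/(-196961) = -532643*(-1/196961) = 532643/196961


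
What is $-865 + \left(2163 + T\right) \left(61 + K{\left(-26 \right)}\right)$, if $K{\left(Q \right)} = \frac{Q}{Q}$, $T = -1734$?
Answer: $25733$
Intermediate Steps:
$K{\left(Q \right)} = 1$
$-865 + \left(2163 + T\right) \left(61 + K{\left(-26 \right)}\right) = -865 + \left(2163 - 1734\right) \left(61 + 1\right) = -865 + 429 \cdot 62 = -865 + 26598 = 25733$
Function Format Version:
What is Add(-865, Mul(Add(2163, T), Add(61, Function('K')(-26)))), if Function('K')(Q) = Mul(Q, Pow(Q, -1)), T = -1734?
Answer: 25733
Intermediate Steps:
Function('K')(Q) = 1
Add(-865, Mul(Add(2163, T), Add(61, Function('K')(-26)))) = Add(-865, Mul(Add(2163, -1734), Add(61, 1))) = Add(-865, Mul(429, 62)) = Add(-865, 26598) = 25733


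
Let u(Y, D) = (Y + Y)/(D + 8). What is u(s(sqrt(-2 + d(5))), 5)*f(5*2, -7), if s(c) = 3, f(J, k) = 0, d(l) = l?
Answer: 0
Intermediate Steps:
u(Y, D) = 2*Y/(8 + D) (u(Y, D) = (2*Y)/(8 + D) = 2*Y/(8 + D))
u(s(sqrt(-2 + d(5))), 5)*f(5*2, -7) = (2*3/(8 + 5))*0 = (2*3/13)*0 = (2*3*(1/13))*0 = (6/13)*0 = 0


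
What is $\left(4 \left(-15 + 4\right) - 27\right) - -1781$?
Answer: $1710$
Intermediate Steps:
$\left(4 \left(-15 + 4\right) - 27\right) - -1781 = \left(4 \left(-11\right) - 27\right) + 1781 = \left(-44 - 27\right) + 1781 = -71 + 1781 = 1710$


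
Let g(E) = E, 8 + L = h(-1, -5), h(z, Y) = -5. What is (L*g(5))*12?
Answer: -780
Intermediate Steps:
L = -13 (L = -8 - 5 = -13)
(L*g(5))*12 = -13*5*12 = -65*12 = -780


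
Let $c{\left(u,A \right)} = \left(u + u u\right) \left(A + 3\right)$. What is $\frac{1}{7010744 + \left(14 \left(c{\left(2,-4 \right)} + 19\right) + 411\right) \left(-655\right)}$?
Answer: $\frac{1}{6622329} \approx 1.51 \cdot 10^{-7}$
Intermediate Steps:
$c{\left(u,A \right)} = \left(3 + A\right) \left(u + u^{2}\right)$ ($c{\left(u,A \right)} = \left(u + u^{2}\right) \left(3 + A\right) = \left(3 + A\right) \left(u + u^{2}\right)$)
$\frac{1}{7010744 + \left(14 \left(c{\left(2,-4 \right)} + 19\right) + 411\right) \left(-655\right)} = \frac{1}{7010744 + \left(14 \left(2 \left(3 - 4 + 3 \cdot 2 - 8\right) + 19\right) + 411\right) \left(-655\right)} = \frac{1}{7010744 + \left(14 \left(2 \left(3 - 4 + 6 - 8\right) + 19\right) + 411\right) \left(-655\right)} = \frac{1}{7010744 + \left(14 \left(2 \left(-3\right) + 19\right) + 411\right) \left(-655\right)} = \frac{1}{7010744 + \left(14 \left(-6 + 19\right) + 411\right) \left(-655\right)} = \frac{1}{7010744 + \left(14 \cdot 13 + 411\right) \left(-655\right)} = \frac{1}{7010744 + \left(182 + 411\right) \left(-655\right)} = \frac{1}{7010744 + 593 \left(-655\right)} = \frac{1}{7010744 - 388415} = \frac{1}{6622329}$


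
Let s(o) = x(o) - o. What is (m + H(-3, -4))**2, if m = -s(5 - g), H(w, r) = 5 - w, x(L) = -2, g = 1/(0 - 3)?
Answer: 2116/9 ≈ 235.11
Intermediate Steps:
g = -1/3 (g = 1/(-3) = -1/3 ≈ -0.33333)
s(o) = -2 - o
m = 22/3 (m = -(-2 - (5 - 1*(-1/3))) = -(-2 - (5 + 1/3)) = -(-2 - 1*16/3) = -(-2 - 16/3) = -1*(-22/3) = 22/3 ≈ 7.3333)
(m + H(-3, -4))**2 = (22/3 + (5 - 1*(-3)))**2 = (22/3 + (5 + 3))**2 = (22/3 + 8)**2 = (46/3)**2 = 2116/9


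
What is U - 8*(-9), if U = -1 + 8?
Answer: 79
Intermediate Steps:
U = 7
U - 8*(-9) = 7 - 8*(-9) = 7 + 72 = 79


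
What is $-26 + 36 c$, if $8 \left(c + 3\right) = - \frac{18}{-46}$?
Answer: $- \frac{6083}{46} \approx -132.24$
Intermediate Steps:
$c = - \frac{543}{184}$ ($c = -3 + \frac{\left(-18\right) \frac{1}{-46}}{8} = -3 + \frac{\left(-18\right) \left(- \frac{1}{46}\right)}{8} = -3 + \frac{1}{8} \cdot \frac{9}{23} = -3 + \frac{9}{184} = - \frac{543}{184} \approx -2.9511$)
$-26 + 36 c = -26 + 36 \left(- \frac{543}{184}\right) = -26 - \frac{4887}{46} = - \frac{6083}{46}$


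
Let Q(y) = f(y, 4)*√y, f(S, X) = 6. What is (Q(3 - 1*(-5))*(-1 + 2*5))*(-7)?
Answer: -756*√2 ≈ -1069.1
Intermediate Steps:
Q(y) = 6*√y
(Q(3 - 1*(-5))*(-1 + 2*5))*(-7) = ((6*√(3 - 1*(-5)))*(-1 + 2*5))*(-7) = ((6*√(3 + 5))*(-1 + 10))*(-7) = ((6*√8)*9)*(-7) = ((6*(2*√2))*9)*(-7) = ((12*√2)*9)*(-7) = (108*√2)*(-7) = -756*√2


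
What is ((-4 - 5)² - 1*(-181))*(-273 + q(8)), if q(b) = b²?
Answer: -54758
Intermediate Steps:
((-4 - 5)² - 1*(-181))*(-273 + q(8)) = ((-4 - 5)² - 1*(-181))*(-273 + 8²) = ((-9)² + 181)*(-273 + 64) = (81 + 181)*(-209) = 262*(-209) = -54758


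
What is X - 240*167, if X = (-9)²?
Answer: -39999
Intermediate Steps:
X = 81
X - 240*167 = 81 - 240*167 = 81 - 40080 = -39999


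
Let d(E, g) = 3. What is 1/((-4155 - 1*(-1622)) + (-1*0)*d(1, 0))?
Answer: -1/2533 ≈ -0.00039479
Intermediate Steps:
1/((-4155 - 1*(-1622)) + (-1*0)*d(1, 0)) = 1/((-4155 - 1*(-1622)) - 1*0*3) = 1/((-4155 + 1622) + 0*3) = 1/(-2533 + 0) = 1/(-2533) = -1/2533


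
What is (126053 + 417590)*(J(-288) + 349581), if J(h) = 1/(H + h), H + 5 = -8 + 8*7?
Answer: 46561579034192/245 ≈ 1.9005e+11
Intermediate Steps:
H = 43 (H = -5 + (-8 + 8*7) = -5 + (-8 + 56) = -5 + 48 = 43)
J(h) = 1/(43 + h)
(126053 + 417590)*(J(-288) + 349581) = (126053 + 417590)*(1/(43 - 288) + 349581) = 543643*(1/(-245) + 349581) = 543643*(-1/245 + 349581) = 543643*(85647344/245) = 46561579034192/245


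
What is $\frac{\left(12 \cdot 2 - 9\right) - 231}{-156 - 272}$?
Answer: $\frac{54}{107} \approx 0.50467$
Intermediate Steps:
$\frac{\left(12 \cdot 2 - 9\right) - 231}{-156 - 272} = \frac{\left(24 - 9\right) - 231}{-156 - 272} = \frac{15 - 231}{-428} = \left(-216\right) \left(- \frac{1}{428}\right) = \frac{54}{107}$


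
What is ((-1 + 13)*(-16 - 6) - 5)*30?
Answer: -8070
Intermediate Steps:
((-1 + 13)*(-16 - 6) - 5)*30 = (12*(-22) - 5)*30 = (-264 - 5)*30 = -269*30 = -8070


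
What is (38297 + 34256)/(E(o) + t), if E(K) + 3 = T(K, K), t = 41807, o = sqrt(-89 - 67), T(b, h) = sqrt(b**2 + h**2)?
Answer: 758251403/436893682 - 72553*I*sqrt(78)/873787364 ≈ 1.7356 - 0.00073333*I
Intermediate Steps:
o = 2*I*sqrt(39) (o = sqrt(-156) = 2*I*sqrt(39) ≈ 12.49*I)
E(K) = -3 + sqrt(2)*sqrt(K**2) (E(K) = -3 + sqrt(K**2 + K**2) = -3 + sqrt(2*K**2) = -3 + sqrt(2)*sqrt(K**2))
(38297 + 34256)/(E(o) + t) = (38297 + 34256)/((-3 + sqrt(2)*sqrt((2*I*sqrt(39))**2)) + 41807) = 72553/((-3 + sqrt(2)*sqrt(-156)) + 41807) = 72553/((-3 + sqrt(2)*(2*I*sqrt(39))) + 41807) = 72553/((-3 + 2*I*sqrt(78)) + 41807) = 72553/(41804 + 2*I*sqrt(78))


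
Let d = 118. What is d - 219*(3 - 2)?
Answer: -101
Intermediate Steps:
d - 219*(3 - 2) = 118 - 219*(3 - 2) = 118 - 219 = -101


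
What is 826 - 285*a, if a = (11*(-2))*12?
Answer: 76066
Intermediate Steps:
a = -264 (a = -22*12 = -264)
826 - 285*a = 826 - 285*(-264) = 826 + 75240 = 76066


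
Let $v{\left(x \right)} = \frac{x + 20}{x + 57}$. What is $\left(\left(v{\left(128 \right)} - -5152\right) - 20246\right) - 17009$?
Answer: $- \frac{160511}{5} \approx -32102.0$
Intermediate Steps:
$v{\left(x \right)} = \frac{20 + x}{57 + x}$
$\left(\left(v{\left(128 \right)} - -5152\right) - 20246\right) - 17009 = \left(\left(\frac{20 + 128}{57 + 128} - -5152\right) - 20246\right) - 17009 = \left(\left(\frac{1}{185} \cdot 148 + 5152\right) - 20246\right) - 17009 = \left(\left(\frac{4}{5} + 5152\right) - 20246\right) - 17009 = \left(\frac{25764}{5} - 20246\right) - 17009 = - \frac{75466}{5} - 17009 = - \frac{160511}{5}$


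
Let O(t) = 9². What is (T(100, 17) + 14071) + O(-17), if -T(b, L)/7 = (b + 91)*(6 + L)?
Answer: -16599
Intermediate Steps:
O(t) = 81
T(b, L) = -7*(6 + L)*(91 + b) (T(b, L) = -7*(b + 91)*(6 + L) = -7*(91 + b)*(6 + L) = -7*(6 + L)*(91 + b))
(T(100, 17) + 14071) + O(-17) = ((-3822 - 637*17 - 42*100 - 7*17*100) + 14071) + 81 = ((-3822 - 10829 - 4200 - 11900) + 14071) + 81 = (-30751 + 14071) + 81 = -16680 + 81 = -16599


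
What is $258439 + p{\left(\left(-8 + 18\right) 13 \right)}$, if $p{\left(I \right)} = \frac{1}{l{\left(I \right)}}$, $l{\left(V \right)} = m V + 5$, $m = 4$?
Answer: $\frac{135680476}{525} \approx 2.5844 \cdot 10^{5}$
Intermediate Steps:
$l{\left(V \right)} = 5 + 4 V$ ($l{\left(V \right)} = 4 V + 5 = 5 + 4 V$)
$p{\left(I \right)} = \frac{1}{5 + 4 I}$
$258439 + p{\left(\left(-8 + 18\right) 13 \right)} = 258439 + \frac{1}{5 + 4 \left(-8 + 18\right) 13} = 258439 + \frac{1}{5 + 4 \cdot 10 \cdot 13} = 258439 + \frac{1}{5 + 4 \cdot 130} = 258439 + \frac{1}{5 + 520} = 258439 + \frac{1}{525} = \frac{135680476}{525}$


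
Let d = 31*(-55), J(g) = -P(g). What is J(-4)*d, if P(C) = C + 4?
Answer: 0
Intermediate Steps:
P(C) = 4 + C
J(g) = -4 - g (J(g) = -(4 + g) = -4 - g)
d = -1705
J(-4)*d = (-4 - 1*(-4))*(-1705) = (-4 + 4)*(-1705) = 0*(-1705) = 0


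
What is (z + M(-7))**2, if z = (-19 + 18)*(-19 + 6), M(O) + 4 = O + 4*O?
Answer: 676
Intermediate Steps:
M(O) = -4 + 5*O (M(O) = -4 + (O + 4*O) = -4 + 5*O)
z = 13 (z = -1*(-13) = 13)
(z + M(-7))**2 = (13 + (-4 + 5*(-7)))**2 = (13 + (-4 - 35))**2 = (13 - 39)**2 = (-26)**2 = 676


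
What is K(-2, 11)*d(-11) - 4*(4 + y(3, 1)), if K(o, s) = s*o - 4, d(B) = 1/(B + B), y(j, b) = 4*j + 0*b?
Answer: -691/11 ≈ -62.818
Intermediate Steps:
y(j, b) = 4*j (y(j, b) = 4*j + 0 = 4*j)
d(B) = 1/(2*B)
K(o, s) = -4 + o*s (K(o, s) = o*s - 4 = -4 + o*s)
K(-2, 11)*d(-11) - 4*(4 + y(3, 1)) = (-4 - 2*11)*((½)/(-11)) - 4*(4 + 4*3) = (-4 - 22)*((½)*(-1/11)) - 4*(4 + 12) = -26*(-1/22) - 4*16 = 13/11 - 64 = -691/11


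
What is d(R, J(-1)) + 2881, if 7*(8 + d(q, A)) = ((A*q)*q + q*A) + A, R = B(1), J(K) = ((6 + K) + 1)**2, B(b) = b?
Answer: 20219/7 ≈ 2888.4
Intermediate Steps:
J(K) = (7 + K)**2
R = 1
d(q, A) = -8 + A/7 + A*q/7 + A*q**2/7 (d(q, A) = -8 + (((A*q)*q + q*A) + A)/7 = -8 + ((A*q**2 + A*q) + A)/7 = -8 + ((A*q + A*q**2) + A)/7 = -8 + (A + A*q + A*q**2)/7 = -8 + (A/7 + A*q/7 + A*q**2/7) = -8 + A/7 + A*q/7 + A*q**2/7)
d(R, J(-1)) + 2881 = (-8 + (7 - 1)**2/7 + (1/7)*(7 - 1)**2*1 + (1/7)*(7 - 1)**2*1**2) + 2881 = (-8 + (1/7)*6**2 + (1/7)*6**2*1 + (1/7)*6**2*1) + 2881 = (-8 + (1/7)*36 + (1/7)*36*1 + (1/7)*36*1) + 2881 = (-8 + 36/7 + 36/7 + 36/7) + 2881 = 52/7 + 2881 = 20219/7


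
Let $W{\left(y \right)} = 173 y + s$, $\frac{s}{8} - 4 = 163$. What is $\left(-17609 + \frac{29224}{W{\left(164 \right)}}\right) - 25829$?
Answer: $- \frac{322606720}{7427} \approx -43437.0$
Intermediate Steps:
$s = 1336$ ($s = 32 + 8 \cdot 163 = 32 + 1304 = 1336$)
$W{\left(y \right)} = 1336 + 173 y$ ($W{\left(y \right)} = 173 y + 1336 = 1336 + 173 y$)
$\left(-17609 + \frac{29224}{W{\left(164 \right)}}\right) - 25829 = \left(-17609 + \frac{29224}{1336 + 173 \cdot 164}\right) - 25829 = \left(-17609 + \frac{29224}{1336 + 28372}\right) - 25829 = \left(-17609 + \frac{29224}{29708}\right) - 25829 = \left(-17609 + 29224 \cdot \frac{1}{29708}\right) - 25829 = \left(-17609 + \frac{7306}{7427}\right) - 25829 = - \frac{130774737}{7427} - 25829 = - \frac{322606720}{7427}$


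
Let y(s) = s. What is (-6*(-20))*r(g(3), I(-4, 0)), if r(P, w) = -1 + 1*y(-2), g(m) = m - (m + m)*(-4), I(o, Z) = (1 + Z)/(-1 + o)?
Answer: -360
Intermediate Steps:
I(o, Z) = (1 + Z)/(-1 + o)
g(m) = 9*m (g(m) = m - 2*m*(-4) = m - (-8)*m = m + 8*m = 9*m)
r(P, w) = -3 (r(P, w) = -1 + 1*(-2) = -1 - 2 = -3)
(-6*(-20))*r(g(3), I(-4, 0)) = -6*(-20)*(-3) = 120*(-3) = -360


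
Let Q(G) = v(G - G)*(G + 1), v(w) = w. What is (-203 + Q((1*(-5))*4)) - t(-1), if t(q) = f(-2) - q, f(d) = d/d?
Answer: -205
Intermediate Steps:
f(d) = 1
t(q) = 1 - q
Q(G) = 0 (Q(G) = (G - G)*(G + 1) = 0*(1 + G) = 0)
(-203 + Q((1*(-5))*4)) - t(-1) = (-203 + 0) - (1 - 1*(-1)) = -203 - (1 + 1) = -203 - 1*2 = -203 - 2 = -205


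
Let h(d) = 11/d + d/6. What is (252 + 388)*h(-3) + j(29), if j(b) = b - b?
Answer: -8000/3 ≈ -2666.7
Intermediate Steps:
h(d) = 11/d + d/6 (h(d) = 11/d + d*(⅙) = 11/d + d/6)
j(b) = 0
(252 + 388)*h(-3) + j(29) = (252 + 388)*(11/(-3) + (⅙)*(-3)) + 0 = 640*(11*(-⅓) - ½) + 0 = 640*(-11/3 - ½) + 0 = 640*(-25/6) + 0 = -8000/3 + 0 = -8000/3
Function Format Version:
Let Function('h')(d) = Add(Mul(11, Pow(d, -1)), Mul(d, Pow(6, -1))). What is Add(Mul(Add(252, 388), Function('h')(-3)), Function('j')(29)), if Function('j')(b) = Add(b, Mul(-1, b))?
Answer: Rational(-8000, 3) ≈ -2666.7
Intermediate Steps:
Function('h')(d) = Add(Mul(11, Pow(d, -1)), Mul(Rational(1, 6), d)) (Function('h')(d) = Add(Mul(11, Pow(d, -1)), Mul(d, Rational(1, 6))) = Add(Mul(11, Pow(d, -1)), Mul(Rational(1, 6), d)))
Function('j')(b) = 0
Add(Mul(Add(252, 388), Function('h')(-3)), Function('j')(29)) = Add(Mul(Add(252, 388), Add(Mul(11, Pow(-3, -1)), Mul(Rational(1, 6), -3))), 0) = Add(Mul(640, Add(Mul(11, Rational(-1, 3)), Rational(-1, 2))), 0) = Add(Mul(640, Add(Rational(-11, 3), Rational(-1, 2))), 0) = Add(Mul(640, Rational(-25, 6)), 0) = Add(Rational(-8000, 3), 0) = Rational(-8000, 3)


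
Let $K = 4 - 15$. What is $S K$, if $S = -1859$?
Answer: $20449$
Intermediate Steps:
$K = -11$
$S K = \left(-1859\right) \left(-11\right) = 20449$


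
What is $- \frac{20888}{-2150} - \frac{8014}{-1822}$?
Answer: $\frac{13822009}{979325} \approx 14.114$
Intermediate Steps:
$- \frac{20888}{-2150} - \frac{8014}{-1822} = \left(-20888\right) \left(- \frac{1}{2150}\right) - - \frac{4007}{911} = \frac{10444}{1075} + \frac{4007}{911} = \frac{13822009}{979325}$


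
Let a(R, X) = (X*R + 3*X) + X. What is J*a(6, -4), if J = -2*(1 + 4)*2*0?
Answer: 0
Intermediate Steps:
a(R, X) = 4*X + R*X (a(R, X) = (R*X + 3*X) + X = (3*X + R*X) + X = 4*X + R*X)
J = 0 (J = -10*2*0 = -2*10*0 = -20*0 = 0)
J*a(6, -4) = 0*(-4*(4 + 6)) = 0*(-4*10) = 0*(-40) = 0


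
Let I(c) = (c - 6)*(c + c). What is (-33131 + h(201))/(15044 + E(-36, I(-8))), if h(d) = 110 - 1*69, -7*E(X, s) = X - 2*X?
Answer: -115815/52636 ≈ -2.2003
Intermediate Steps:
I(c) = 2*c*(-6 + c) (I(c) = (-6 + c)*(2*c) = 2*c*(-6 + c))
E(X, s) = X/7 (E(X, s) = -(X - 2*X)/7 = -(-1)*X/7 = X/7)
h(d) = 41 (h(d) = 110 - 69 = 41)
(-33131 + h(201))/(15044 + E(-36, I(-8))) = (-33131 + 41)/(15044 + (⅐)*(-36)) = -33090/(15044 - 36/7) = -33090/105272/7 = -33090*7/105272 = -115815/52636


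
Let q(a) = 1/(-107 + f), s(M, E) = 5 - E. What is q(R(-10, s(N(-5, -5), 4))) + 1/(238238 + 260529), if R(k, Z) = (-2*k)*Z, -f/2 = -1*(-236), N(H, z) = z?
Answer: -498188/288786093 ≈ -0.0017251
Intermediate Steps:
f = -472 (f = -(-2)*(-236) = -2*236 = -472)
R(k, Z) = -2*Z*k
q(a) = -1/579 (q(a) = 1/(-107 - 472) = 1/(-579) = -1/579)
q(R(-10, s(N(-5, -5), 4))) + 1/(238238 + 260529) = -1/579 + 1/(238238 + 260529) = -1/579 + 1/498767 = -498188/288786093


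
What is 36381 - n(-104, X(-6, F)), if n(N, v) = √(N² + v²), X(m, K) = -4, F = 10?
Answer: 36381 - 4*√677 ≈ 36277.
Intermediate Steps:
36381 - n(-104, X(-6, F)) = 36381 - √((-104)² + (-4)²) = 36381 - √(10816 + 16) = 36381 - √10832 = 36381 - 4*√677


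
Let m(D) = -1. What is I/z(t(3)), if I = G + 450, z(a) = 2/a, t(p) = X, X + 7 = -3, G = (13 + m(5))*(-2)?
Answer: -2130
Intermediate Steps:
G = -24 (G = (13 - 1)*(-2) = 12*(-2) = -24)
X = -10 (X = -7 - 3 = -10)
t(p) = -10
I = 426 (I = -24 + 450 = 426)
I/z(t(3)) = 426/((2/(-10))) = 426/((2*(-⅒))) = 426/(-⅕) = 426*(-5) = -2130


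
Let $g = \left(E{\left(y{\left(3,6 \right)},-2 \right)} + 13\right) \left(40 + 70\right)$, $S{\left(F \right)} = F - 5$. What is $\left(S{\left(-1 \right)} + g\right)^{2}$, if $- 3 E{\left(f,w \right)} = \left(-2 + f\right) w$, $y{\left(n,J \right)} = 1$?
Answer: $\frac{16418704}{9} \approx 1.8243 \cdot 10^{6}$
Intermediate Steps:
$S{\left(F \right)} = -5 + F$
$E{\left(f,w \right)} = - \frac{w \left(-2 + f\right)}{3}$ ($E{\left(f,w \right)} = - \frac{\left(-2 + f\right) w}{3} = - \frac{w \left(-2 + f\right)}{3}$)
$g = \frac{4070}{3}$ ($g = \left(\frac{1}{3} \left(-2\right) \left(2 - 1\right) + 13\right) \left(40 + 70\right) = \left(\frac{1}{3} \left(-2\right) \left(2 - 1\right) + 13\right) 110 = \left(\frac{1}{3} \left(-2\right) 1 + 13\right) 110 = \left(- \frac{2}{3} + 13\right) 110 = \frac{37}{3} \cdot 110 = \frac{4070}{3} \approx 1356.7$)
$\left(S{\left(-1 \right)} + g\right)^{2} = \left(\left(-5 - 1\right) + \frac{4070}{3}\right)^{2} = \left(-6 + \frac{4070}{3}\right)^{2} = \left(\frac{4052}{3}\right)^{2} = \frac{16418704}{9}$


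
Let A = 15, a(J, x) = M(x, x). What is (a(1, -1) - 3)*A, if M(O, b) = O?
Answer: -60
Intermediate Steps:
a(J, x) = x
(a(1, -1) - 3)*A = (-1 - 3)*15 = -4*15 = -60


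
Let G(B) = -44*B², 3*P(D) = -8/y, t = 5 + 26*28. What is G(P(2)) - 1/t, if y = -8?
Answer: -32261/6597 ≈ -4.8903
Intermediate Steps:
t = 733 (t = 5 + 728 = 733)
P(D) = ⅓ (P(D) = (-8/(-8))/3 = (-8*(-⅛))/3 = (⅓)*1 = ⅓)
G(P(2)) - 1/t = -44*(⅓)² - 1/733 = -44*⅑ - 1*1/733 = -44/9 - 1/733 = -32261/6597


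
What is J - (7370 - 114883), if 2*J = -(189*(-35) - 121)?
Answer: 110881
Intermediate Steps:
J = 3368 (J = (-(189*(-35) - 121))/2 = (-(-6615 - 121))/2 = (-1*(-6736))/2 = (½)*6736 = 3368)
J - (7370 - 114883) = 3368 - (7370 - 114883) = 3368 - 1*(-107513) = 3368 + 107513 = 110881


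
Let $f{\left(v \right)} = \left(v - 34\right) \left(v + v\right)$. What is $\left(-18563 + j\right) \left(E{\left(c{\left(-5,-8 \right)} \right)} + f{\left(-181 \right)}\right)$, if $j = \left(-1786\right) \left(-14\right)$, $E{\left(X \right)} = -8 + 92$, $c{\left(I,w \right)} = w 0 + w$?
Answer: $501844074$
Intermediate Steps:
$c{\left(I,w \right)} = w$ ($c{\left(I,w \right)} = 0 + w = w$)
$E{\left(X \right)} = 84$
$j = 25004$
$f{\left(v \right)} = 2 v \left(-34 + v\right)$ ($f{\left(v \right)} = \left(-34 + v\right) 2 v = 2 v \left(-34 + v\right)$)
$\left(-18563 + j\right) \left(E{\left(c{\left(-5,-8 \right)} \right)} + f{\left(-181 \right)}\right) = \left(-18563 + 25004\right) \left(84 + 2 \left(-181\right) \left(-34 - 181\right)\right) = 6441 \left(84 + 2 \left(-181\right) \left(-215\right)\right) = 6441 \left(84 + 77830\right) = 6441 \cdot 77914 = 501844074$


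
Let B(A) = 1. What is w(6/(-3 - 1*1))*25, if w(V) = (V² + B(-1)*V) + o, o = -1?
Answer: -25/4 ≈ -6.2500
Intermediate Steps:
w(V) = -1 + V + V² (w(V) = (V² + 1*V) - 1 = (V² + V) - 1 = (V + V²) - 1 = -1 + V + V²)
w(6/(-3 - 1*1))*25 = (-1 + 6/(-3 - 1*1) + (6/(-3 - 1*1))²)*25 = (-1 + 6/(-3 - 1) + (6/(-3 - 1))²)*25 = (-1 + 6/(-4) + (6/(-4))²)*25 = (-1 + 6*(-¼) + (6*(-¼))²)*25 = (-1 - 3/2 + (-3/2)²)*25 = (-1 - 3/2 + 9/4)*25 = -¼*25 = -25/4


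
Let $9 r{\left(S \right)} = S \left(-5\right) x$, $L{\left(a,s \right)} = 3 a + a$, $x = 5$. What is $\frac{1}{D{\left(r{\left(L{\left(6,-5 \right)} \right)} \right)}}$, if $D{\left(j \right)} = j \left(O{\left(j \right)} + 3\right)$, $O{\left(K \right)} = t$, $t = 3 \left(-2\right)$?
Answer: $\frac{1}{200} \approx 0.005$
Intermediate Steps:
$L{\left(a,s \right)} = 4 a$
$t = -6$
$O{\left(K \right)} = -6$
$r{\left(S \right)} = - \frac{25 S}{9}$ ($r{\left(S \right)} = \frac{S \left(-5\right) 5}{9} = \frac{- 5 S 5}{9} = \frac{\left(-25\right) S}{9} = - \frac{25 S}{9}$)
$D{\left(j \right)} = - 3 j$ ($D{\left(j \right)} = j \left(-6 + 3\right) = j \left(-3\right) = - 3 j$)
$\frac{1}{D{\left(r{\left(L{\left(6,-5 \right)} \right)} \right)}} = \frac{1}{\left(-3\right) \left(- \frac{25 \cdot 4 \cdot 6}{9}\right)} = \frac{1}{\left(-3\right) \left(\left(- \frac{25}{9}\right) 24\right)} = \frac{1}{\left(-3\right) \left(- \frac{200}{3}\right)} = \frac{1}{200}$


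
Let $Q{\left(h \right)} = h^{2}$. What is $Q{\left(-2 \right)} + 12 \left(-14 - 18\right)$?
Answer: $-380$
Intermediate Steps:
$Q{\left(-2 \right)} + 12 \left(-14 - 18\right) = \left(-2\right)^{2} + 12 \left(-14 - 18\right) = 4 + 12 \left(-32\right) = 4 - 384 = -380$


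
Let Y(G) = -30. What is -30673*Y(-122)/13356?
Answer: 153365/2226 ≈ 68.897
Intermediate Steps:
-30673*Y(-122)/13356 = -30673/(13356/(-30)) = -30673/(13356*(-1/30)) = -30673/(-2226/5) = -30673*(-5/2226) = 153365/2226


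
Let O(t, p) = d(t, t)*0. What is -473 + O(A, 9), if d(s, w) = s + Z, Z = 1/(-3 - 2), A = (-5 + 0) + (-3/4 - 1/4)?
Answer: -473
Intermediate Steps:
A = -6 (A = -5 + (-3*1/4 - 1*1/4) = -5 + (-3/4 - 1/4) = -5 - 1 = -6)
Z = -1/5 (Z = 1/(-5) = -1/5 ≈ -0.20000)
d(s, w) = -1/5 + s (d(s, w) = s - 1/5 = -1/5 + s)
O(t, p) = 0 (O(t, p) = (-1/5 + t)*0 = 0)
-473 + O(A, 9) = -473 + 0 = -473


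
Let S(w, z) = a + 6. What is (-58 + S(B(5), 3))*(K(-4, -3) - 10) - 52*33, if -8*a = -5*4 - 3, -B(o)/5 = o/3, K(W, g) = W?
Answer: -4113/4 ≈ -1028.3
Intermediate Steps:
B(o) = -5*o/3
a = 23/8 (a = -(-5*4 - 3)/8 = -(-20 - 3)/8 = -1/8*(-23) = 23/8 ≈ 2.8750)
S(w, z) = 71/8 (S(w, z) = 23/8 + 6 = 71/8)
(-58 + S(B(5), 3))*(K(-4, -3) - 10) - 52*33 = (-58 + 71/8)*(-4 - 10) - 52*33 = -393/8*(-14) - 1716 = 2751/4 - 1716 = -4113/4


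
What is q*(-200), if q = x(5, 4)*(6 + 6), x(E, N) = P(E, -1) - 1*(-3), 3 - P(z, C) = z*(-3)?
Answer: -50400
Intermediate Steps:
P(z, C) = 3 + 3*z (P(z, C) = 3 - z*(-3) = 3 - (-3)*z = 3 + 3*z)
x(E, N) = 6 + 3*E (x(E, N) = (3 + 3*E) - 1*(-3) = (3 + 3*E) + 3 = 6 + 3*E)
q = 252 (q = (6 + 3*5)*(6 + 6) = (6 + 15)*12 = 21*12 = 252)
q*(-200) = 252*(-200) = -50400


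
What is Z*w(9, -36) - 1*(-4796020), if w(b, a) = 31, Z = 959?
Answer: 4825749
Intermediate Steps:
Z*w(9, -36) - 1*(-4796020) = 959*31 - 1*(-4796020) = 29729 + 4796020 = 4825749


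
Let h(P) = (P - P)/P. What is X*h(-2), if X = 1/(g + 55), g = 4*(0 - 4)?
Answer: 0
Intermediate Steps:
g = -16 (g = 4*(-4) = -16)
h(P) = 0 (h(P) = 0/P = 0)
X = 1/39 (X = 1/(-16 + 55) = 1/39 ≈ 0.025641)
X*h(-2) = (1/39)*0 = 0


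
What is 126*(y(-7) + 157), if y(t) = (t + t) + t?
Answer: 17136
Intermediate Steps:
y(t) = 3*t (y(t) = 2*t + t = 3*t)
126*(y(-7) + 157) = 126*(3*(-7) + 157) = 126*(-21 + 157) = 126*136 = 17136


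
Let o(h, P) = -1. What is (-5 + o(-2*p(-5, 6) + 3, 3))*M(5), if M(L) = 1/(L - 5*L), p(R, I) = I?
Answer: 3/10 ≈ 0.30000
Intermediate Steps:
M(L) = -1/(4*L) (M(L) = 1/(-4*L) = -1/(4*L))
(-5 + o(-2*p(-5, 6) + 3, 3))*M(5) = (-5 - 1)*(-¼/5) = -(-3)/(2*5) = -6*(-1/20) = 3/10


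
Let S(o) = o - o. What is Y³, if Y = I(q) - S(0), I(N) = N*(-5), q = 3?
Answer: -3375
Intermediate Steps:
S(o) = 0
I(N) = -5*N
Y = -15 (Y = -5*3 - 1*0 = -15 + 0 = -15)
Y³ = (-15)³ = -3375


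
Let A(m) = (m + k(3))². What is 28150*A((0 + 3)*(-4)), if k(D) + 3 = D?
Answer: 4053600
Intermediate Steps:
k(D) = -3 + D
A(m) = m² (A(m) = (m + (-3 + 3))² = (m + 0)² = m²)
28150*A((0 + 3)*(-4)) = 28150*((0 + 3)*(-4))² = 28150*(3*(-4))² = 28150*(-12)² = 28150*144 = 4053600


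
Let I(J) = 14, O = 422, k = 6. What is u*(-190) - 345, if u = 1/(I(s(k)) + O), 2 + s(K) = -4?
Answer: -75305/218 ≈ -345.44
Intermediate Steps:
s(K) = -6 (s(K) = -2 - 4 = -6)
u = 1/436 (u = 1/(14 + 422) = 1/436 ≈ 0.0022936)
u*(-190) - 345 = (1/436)*(-190) - 345 = -95/218 - 345 = -75305/218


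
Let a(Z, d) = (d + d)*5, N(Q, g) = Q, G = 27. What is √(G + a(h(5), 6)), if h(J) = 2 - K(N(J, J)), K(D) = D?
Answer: √87 ≈ 9.3274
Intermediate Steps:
h(J) = 2 - J
a(Z, d) = 10*d (a(Z, d) = (2*d)*5 = 10*d)
√(G + a(h(5), 6)) = √(27 + 10*6) = √(27 + 60) = √87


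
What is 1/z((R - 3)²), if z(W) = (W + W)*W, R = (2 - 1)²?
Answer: 1/32 ≈ 0.031250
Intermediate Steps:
R = 1 (R = 1² = 1)
z(W) = 2*W² (z(W) = (2*W)*W = 2*W²)
1/z((R - 3)²) = 1/(2*((1 - 3)²)²) = 1/(2*((-2)²)²) = 1/(2*4²) = 1/(2*16) = 1/32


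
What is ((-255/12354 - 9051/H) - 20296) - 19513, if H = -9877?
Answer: -231304910243/5810498 ≈ -39808.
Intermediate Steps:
((-255/12354 - 9051/H) - 20296) - 19513 = ((-255/12354 - 9051/(-9877)) - 20296) - 19513 = ((-255*1/12354 - 9051*(-1/9877)) - 20296) - 19513 = ((-85/4118 + 1293/1411) - 20296) - 19513 = (5204639/5810498 - 20296) - 19513 = -117924662769/5810498 - 19513 = -231304910243/5810498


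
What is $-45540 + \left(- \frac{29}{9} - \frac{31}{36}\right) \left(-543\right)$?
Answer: $- \frac{173291}{4} \approx -43323.0$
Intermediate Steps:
$-45540 + \left(- \frac{29}{9} - \frac{31}{36}\right) \left(-543\right) = -45540 - - \frac{8869}{4} = -45540 + \frac{8869}{4} = - \frac{173291}{4}$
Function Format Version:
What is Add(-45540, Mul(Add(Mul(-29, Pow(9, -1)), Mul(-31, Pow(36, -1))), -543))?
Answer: Rational(-173291, 4) ≈ -43323.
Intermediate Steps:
Add(-45540, Mul(Add(Mul(-29, Pow(9, -1)), Mul(-31, Pow(36, -1))), -543)) = Add(-45540, Mul(Add(Mul(-29, Rational(1, 9)), Mul(-31, Rational(1, 36))), -543)) = Add(-45540, Mul(Add(Rational(-29, 9), Rational(-31, 36)), -543)) = Add(-45540, Mul(Rational(-49, 12), -543)) = Add(-45540, Rational(8869, 4)) = Rational(-173291, 4)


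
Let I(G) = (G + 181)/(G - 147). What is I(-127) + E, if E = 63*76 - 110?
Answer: 640859/137 ≈ 4677.8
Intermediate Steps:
I(G) = (181 + G)/(-147 + G)
E = 4678 (E = 4788 - 110 = 4678)
I(-127) + E = (181 - 127)/(-147 - 127) + 4678 = 54/(-274) + 4678 = -1/274*54 + 4678 = -27/137 + 4678 = 640859/137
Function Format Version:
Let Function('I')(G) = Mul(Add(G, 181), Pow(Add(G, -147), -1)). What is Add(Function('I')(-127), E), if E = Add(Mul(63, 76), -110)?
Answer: Rational(640859, 137) ≈ 4677.8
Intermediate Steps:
Function('I')(G) = Mul(Pow(Add(-147, G), -1), Add(181, G)) (Function('I')(G) = Mul(Add(181, G), Pow(Add(-147, G), -1)) = Mul(Pow(Add(-147, G), -1), Add(181, G)))
E = 4678 (E = Add(4788, -110) = 4678)
Add(Function('I')(-127), E) = Add(Mul(Pow(Add(-147, -127), -1), Add(181, -127)), 4678) = Add(Mul(Pow(-274, -1), 54), 4678) = Add(Mul(Rational(-1, 274), 54), 4678) = Add(Rational(-27, 137), 4678) = Rational(640859, 137)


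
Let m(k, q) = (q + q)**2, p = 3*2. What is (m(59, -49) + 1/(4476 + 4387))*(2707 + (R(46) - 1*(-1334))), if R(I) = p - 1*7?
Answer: 343885822120/8863 ≈ 3.8800e+7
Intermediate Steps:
p = 6
m(k, q) = 4*q**2 (m(k, q) = (2*q)**2 = 4*q**2)
R(I) = -1 (R(I) = 6 - 1*7 = 6 - 7 = -1)
(m(59, -49) + 1/(4476 + 4387))*(2707 + (R(46) - 1*(-1334))) = (4*(-49)**2 + 1/(4476 + 4387))*(2707 + (-1 - 1*(-1334))) = (4*2401 + 1/8863)*(2707 + (-1 + 1334)) = (9604 + 1/8863)*(2707 + 1333) = (85120253/8863)*4040 = 343885822120/8863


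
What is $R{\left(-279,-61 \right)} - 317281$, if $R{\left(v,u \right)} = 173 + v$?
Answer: $-317387$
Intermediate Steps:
$R{\left(-279,-61 \right)} - 317281 = \left(173 - 279\right) - 317281 = -106 - 317281 = -317387$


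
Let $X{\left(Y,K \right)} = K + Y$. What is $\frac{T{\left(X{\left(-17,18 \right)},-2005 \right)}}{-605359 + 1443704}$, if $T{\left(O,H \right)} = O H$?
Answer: $- \frac{401}{167669} \approx -0.0023916$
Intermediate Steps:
$T{\left(O,H \right)} = H O$
$\frac{T{\left(X{\left(-17,18 \right)},-2005 \right)}}{-605359 + 1443704} = \frac{\left(-2005\right) \left(18 - 17\right)}{-605359 + 1443704} = \frac{\left(-2005\right) 1}{838345} = \left(-2005\right) \frac{1}{838345} = - \frac{401}{167669}$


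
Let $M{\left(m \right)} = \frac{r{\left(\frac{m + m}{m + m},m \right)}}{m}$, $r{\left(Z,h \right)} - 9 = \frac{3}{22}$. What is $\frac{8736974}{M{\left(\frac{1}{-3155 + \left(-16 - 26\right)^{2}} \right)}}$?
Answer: $- \frac{192213428}{279591} \approx -687.48$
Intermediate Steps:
$r{\left(Z,h \right)} = \frac{201}{22}$ ($r{\left(Z,h \right)} = 9 + \frac{3}{22} = \frac{201}{22}$)
$M{\left(m \right)} = \frac{201}{22 m}$
$\frac{8736974}{M{\left(\frac{1}{-3155 + \left(-16 - 26\right)^{2}} \right)}} = \frac{8736974}{\frac{201}{22} \frac{1}{\frac{1}{-3155 + \left(-16 - 26\right)^{2}}}} = \frac{8736974}{\frac{201}{22} \frac{1}{\frac{1}{-3155 + \left(-42\right)^{2}}}} = \frac{8736974}{\frac{201}{22} \frac{1}{\frac{1}{-3155 + 1764}}} = \frac{8736974}{\frac{201}{22} \frac{1}{\frac{1}{-1391}}} = \frac{8736974}{\frac{201}{22} \frac{1}{- \frac{1}{1391}}} = \frac{8736974}{\frac{201}{22} \left(-1391\right)} = \frac{8736974}{- \frac{279591}{22}} = 8736974 \left(- \frac{22}{279591}\right) = - \frac{192213428}{279591}$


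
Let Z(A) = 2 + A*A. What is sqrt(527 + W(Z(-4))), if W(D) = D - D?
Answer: sqrt(527) ≈ 22.956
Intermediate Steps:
Z(A) = 2 + A**2
W(D) = 0
sqrt(527 + W(Z(-4))) = sqrt(527 + 0) = sqrt(527)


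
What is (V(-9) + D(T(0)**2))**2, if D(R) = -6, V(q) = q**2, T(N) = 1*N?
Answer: 5625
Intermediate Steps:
T(N) = N
(V(-9) + D(T(0)**2))**2 = ((-9)**2 - 6)**2 = (81 - 6)**2 = 75**2 = 5625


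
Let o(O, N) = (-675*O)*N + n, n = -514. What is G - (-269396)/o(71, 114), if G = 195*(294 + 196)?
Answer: 130520372701/1365991 ≈ 95550.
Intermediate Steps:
o(O, N) = -514 - 675*N*O (o(O, N) = (-675*O)*N - 514 = -675*N*O - 514 = -514 - 675*N*O)
G = 95550 (G = 195*490 = 95550)
G - (-269396)/o(71, 114) = 95550 - (-269396)/(-514 - 675*114*71) = 95550 - (-269396)/(-514 - 5463450) = 95550 - (-269396)/(-5463964) = 95550 - (-269396)*(-1)/5463964 = 95550 - 1*67349/1365991 = 95550 - 67349/1365991 = 130520372701/1365991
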